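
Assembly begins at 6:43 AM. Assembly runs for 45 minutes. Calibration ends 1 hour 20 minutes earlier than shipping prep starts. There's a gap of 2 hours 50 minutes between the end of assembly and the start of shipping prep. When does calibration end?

Assembly ends at 6:43 AM + 45 min = 7:28 AM.
Shipping prep starts at 7:28 AM + 170 min = 10:18 AM.
Calibration ends at 10:18 AM − 80 min = 8:58 AM.

8:58 AM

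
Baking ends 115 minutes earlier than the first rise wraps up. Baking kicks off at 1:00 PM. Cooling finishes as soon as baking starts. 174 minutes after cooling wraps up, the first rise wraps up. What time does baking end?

Cooling ends at 1:00 PM.
The first rise ends at 1:00 PM + 174 min = 3:54 PM.
Baking ends at 3:54 PM − 115 min = 1:59 PM.

1:59 PM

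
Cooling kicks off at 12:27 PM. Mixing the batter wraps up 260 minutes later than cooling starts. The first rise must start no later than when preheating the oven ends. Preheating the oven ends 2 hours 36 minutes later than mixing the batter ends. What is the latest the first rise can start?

Mixing the batter ends at 12:27 PM + 260 min = 4:47 PM.
Preheating the oven ends at 4:47 PM + 156 min = 7:23 PM.
The first rise is bounded by preheating the oven, so the latest it can start is 7:23 PM.

7:23 PM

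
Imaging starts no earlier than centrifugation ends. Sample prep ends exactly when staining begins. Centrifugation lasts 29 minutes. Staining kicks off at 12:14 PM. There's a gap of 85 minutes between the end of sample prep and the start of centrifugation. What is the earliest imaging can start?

Sample prep ends at 12:14 PM.
Centrifugation starts at 12:14 PM + 85 min = 1:39 PM.
Centrifugation ends at 1:39 PM + 29 min = 2:08 PM.
Imaging is bounded by centrifugation, so the earliest it can start is 2:08 PM.

2:08 PM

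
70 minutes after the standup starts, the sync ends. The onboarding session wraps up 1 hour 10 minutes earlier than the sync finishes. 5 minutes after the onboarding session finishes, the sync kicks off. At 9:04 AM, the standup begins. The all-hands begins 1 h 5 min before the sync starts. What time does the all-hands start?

8:04 AM

The sync ends at 9:04 AM + 70 min = 10:14 AM.
The onboarding session ends at 10:14 AM − 70 min = 9:04 AM.
The sync starts at 9:04 AM + 5 min = 9:09 AM.
The all-hands starts at 9:09 AM − 65 min = 8:04 AM.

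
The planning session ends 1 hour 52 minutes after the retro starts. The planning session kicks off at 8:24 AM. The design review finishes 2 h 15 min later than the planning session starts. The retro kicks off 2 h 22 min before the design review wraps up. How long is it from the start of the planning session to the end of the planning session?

105 minutes

The design review ends at 8:24 AM + 135 min = 10:39 AM.
The retro starts at 10:39 AM − 142 min = 8:17 AM.
The planning session ends at 8:17 AM + 112 min = 10:09 AM.
From 8:24 AM to 10:09 AM is 105 minutes.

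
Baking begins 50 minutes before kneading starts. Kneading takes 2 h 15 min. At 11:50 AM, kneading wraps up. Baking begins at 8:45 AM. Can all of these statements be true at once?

Kneading starts at 11:50 AM − 135 min = 9:35 AM.
Baking starts at 9:35 AM − 50 min = 8:45 AM.
That matches the stated 8:45 AM, so the schedule is consistent.

Yes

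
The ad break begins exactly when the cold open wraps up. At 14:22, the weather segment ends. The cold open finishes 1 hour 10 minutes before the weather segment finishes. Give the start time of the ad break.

13:12

The cold open ends at 14:22 − 70 min = 13:12.
So the ad break starts at 13:12.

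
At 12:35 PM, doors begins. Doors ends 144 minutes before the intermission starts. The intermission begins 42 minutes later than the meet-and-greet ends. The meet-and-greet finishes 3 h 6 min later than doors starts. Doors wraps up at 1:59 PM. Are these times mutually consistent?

The meet-and-greet ends at 12:35 PM + 186 min = 3:41 PM.
The intermission starts at 3:41 PM + 42 min = 4:23 PM.
Doors ends at 4:23 PM − 144 min = 1:59 PM.
That matches the stated 1:59 PM, so the schedule is consistent.

Yes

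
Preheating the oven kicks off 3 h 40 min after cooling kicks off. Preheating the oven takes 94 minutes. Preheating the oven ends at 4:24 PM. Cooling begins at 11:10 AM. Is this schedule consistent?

Preheating the oven starts at 11:10 AM + 220 min = 2:50 PM.
Preheating the oven ends at 2:50 PM + 94 min = 4:24 PM.
That matches the stated 4:24 PM, so the schedule is consistent.

Yes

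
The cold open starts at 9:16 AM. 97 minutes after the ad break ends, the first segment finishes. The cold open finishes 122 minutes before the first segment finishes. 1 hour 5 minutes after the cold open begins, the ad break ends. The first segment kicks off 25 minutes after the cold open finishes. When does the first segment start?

10:21 AM

The ad break ends at 9:16 AM + 65 min = 10:21 AM.
The first segment ends at 10:21 AM + 97 min = 11:58 AM.
The cold open ends at 11:58 AM − 122 min = 9:56 AM.
The first segment starts at 9:56 AM + 25 min = 10:21 AM.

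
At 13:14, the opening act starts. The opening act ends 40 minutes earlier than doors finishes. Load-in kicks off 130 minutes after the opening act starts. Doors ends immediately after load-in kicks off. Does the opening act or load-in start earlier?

the opening act

Load-in starts at 13:14 + 130 min = 15:24.
The opening act starts at 13:14 and load-in starts at 15:24, so the opening act is first.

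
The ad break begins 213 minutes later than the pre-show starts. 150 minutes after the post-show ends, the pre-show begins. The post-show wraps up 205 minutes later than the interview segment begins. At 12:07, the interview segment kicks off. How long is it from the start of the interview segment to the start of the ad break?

9 h 28 min

The post-show ends at 12:07 + 205 min = 15:32.
The pre-show starts at 15:32 + 150 min = 18:02.
The ad break starts at 18:02 + 213 min = 21:35.
From 12:07 to 21:35 is 9 h 28 min.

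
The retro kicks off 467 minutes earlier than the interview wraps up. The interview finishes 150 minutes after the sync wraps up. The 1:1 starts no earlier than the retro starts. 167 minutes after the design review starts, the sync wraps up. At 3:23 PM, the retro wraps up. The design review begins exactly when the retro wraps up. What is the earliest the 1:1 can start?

The design review starts at 3:23 PM.
The sync ends at 3:23 PM + 167 min = 6:10 PM.
The interview ends at 6:10 PM + 150 min = 8:40 PM.
The retro starts at 8:40 PM − 467 min = 12:53 PM.
The 1:1 is bounded by the retro, so the earliest it can start is 12:53 PM.

12:53 PM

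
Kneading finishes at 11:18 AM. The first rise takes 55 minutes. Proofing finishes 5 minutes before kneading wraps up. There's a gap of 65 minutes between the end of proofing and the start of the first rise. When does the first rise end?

1:13 PM

Proofing ends at 11:18 AM − 5 min = 11:13 AM.
The first rise starts at 11:13 AM + 65 min = 12:18 PM.
The first rise ends at 12:18 PM + 55 min = 1:13 PM.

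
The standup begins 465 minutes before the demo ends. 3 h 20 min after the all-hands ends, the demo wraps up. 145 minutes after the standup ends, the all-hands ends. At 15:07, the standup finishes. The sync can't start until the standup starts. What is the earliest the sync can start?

The all-hands ends at 15:07 + 145 min = 17:32.
The demo ends at 17:32 + 200 min = 20:52.
The standup starts at 20:52 − 465 min = 13:07.
The sync is bounded by the standup, so the earliest it can start is 13:07.

13:07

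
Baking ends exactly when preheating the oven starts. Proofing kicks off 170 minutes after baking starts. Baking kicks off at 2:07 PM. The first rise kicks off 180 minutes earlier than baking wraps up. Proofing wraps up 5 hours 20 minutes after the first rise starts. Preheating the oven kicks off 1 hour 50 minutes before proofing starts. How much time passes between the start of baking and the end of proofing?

3 h 20 min

Proofing starts at 2:07 PM + 170 min = 4:57 PM.
Preheating the oven starts at 4:57 PM − 110 min = 3:07 PM.
So baking ends at 3:07 PM.
The first rise starts at 3:07 PM − 180 min = 12:07 PM.
Proofing ends at 12:07 PM + 320 min = 5:27 PM.
From 2:07 PM to 5:27 PM is 3 h 20 min.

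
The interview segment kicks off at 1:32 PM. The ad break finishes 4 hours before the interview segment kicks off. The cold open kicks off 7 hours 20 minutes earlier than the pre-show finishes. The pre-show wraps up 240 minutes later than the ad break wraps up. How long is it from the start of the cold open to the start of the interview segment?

The ad break ends at 1:32 PM − 240 min = 9:32 AM.
The pre-show ends at 9:32 AM + 240 min = 1:32 PM.
The cold open starts at 1:32 PM − 440 min = 6:12 AM.
From 6:12 AM to 1:32 PM is 7 h 20 min.

7 h 20 min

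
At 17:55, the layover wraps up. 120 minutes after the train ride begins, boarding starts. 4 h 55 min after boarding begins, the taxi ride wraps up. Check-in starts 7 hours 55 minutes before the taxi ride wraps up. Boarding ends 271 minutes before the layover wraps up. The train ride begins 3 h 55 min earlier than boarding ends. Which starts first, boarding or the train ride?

the train ride

Boarding ends at 17:55 − 271 min = 13:24.
The train ride starts at 13:24 − 235 min = 09:29.
Boarding starts at 09:29 + 120 min = 11:29.
Boarding starts at 11:29 and the train ride starts at 09:29, so the train ride is first.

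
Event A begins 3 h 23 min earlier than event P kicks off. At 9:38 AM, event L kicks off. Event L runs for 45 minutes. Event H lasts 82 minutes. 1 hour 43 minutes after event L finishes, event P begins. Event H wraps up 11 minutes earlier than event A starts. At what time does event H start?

Event L ends at 9:38 AM + 45 min = 10:23 AM.
Event P starts at 10:23 AM + 103 min = 12:06 PM.
Event A starts at 12:06 PM − 203 min = 8:43 AM.
Event H ends at 8:43 AM − 11 min = 8:32 AM.
Event H starts at 8:32 AM − 82 min = 7:10 AM.

7:10 AM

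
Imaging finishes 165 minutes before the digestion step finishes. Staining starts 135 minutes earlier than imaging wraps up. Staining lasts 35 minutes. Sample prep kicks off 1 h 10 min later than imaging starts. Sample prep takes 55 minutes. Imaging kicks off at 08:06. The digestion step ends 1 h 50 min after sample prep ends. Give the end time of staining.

07:36

Sample prep starts at 08:06 + 70 min = 09:16.
Sample prep ends at 09:16 + 55 min = 10:11.
The digestion step ends at 10:11 + 110 min = 12:01.
Imaging ends at 12:01 − 165 min = 09:16.
Staining starts at 09:16 − 135 min = 07:01.
Staining ends at 07:01 + 35 min = 07:36.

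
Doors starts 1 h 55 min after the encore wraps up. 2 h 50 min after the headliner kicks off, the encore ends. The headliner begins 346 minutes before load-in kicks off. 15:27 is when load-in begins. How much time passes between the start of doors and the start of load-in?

61 minutes

The headliner starts at 15:27 − 346 min = 09:41.
The encore ends at 09:41 + 170 min = 12:31.
Doors starts at 12:31 + 115 min = 14:26.
From 14:26 to 15:27 is 61 minutes.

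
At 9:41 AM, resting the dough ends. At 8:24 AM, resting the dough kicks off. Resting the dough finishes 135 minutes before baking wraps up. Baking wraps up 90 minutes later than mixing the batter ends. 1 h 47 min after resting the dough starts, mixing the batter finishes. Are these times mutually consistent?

No

Mixing the batter ends at 8:24 AM + 107 min = 10:11 AM.
Baking ends at 10:11 AM + 90 min = 11:41 AM.
Resting the dough ends at 11:41 AM − 135 min = 9:26 AM.
But resting the dough is also said to end at 9:41 AM — a 15-minute conflict.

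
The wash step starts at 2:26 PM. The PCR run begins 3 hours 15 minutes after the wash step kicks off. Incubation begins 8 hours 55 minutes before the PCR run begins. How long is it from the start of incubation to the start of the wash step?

5 h 40 min

The PCR run starts at 2:26 PM + 195 min = 5:41 PM.
Incubation starts at 5:41 PM − 535 min = 8:46 AM.
From 8:46 AM to 2:26 PM is 5 h 40 min.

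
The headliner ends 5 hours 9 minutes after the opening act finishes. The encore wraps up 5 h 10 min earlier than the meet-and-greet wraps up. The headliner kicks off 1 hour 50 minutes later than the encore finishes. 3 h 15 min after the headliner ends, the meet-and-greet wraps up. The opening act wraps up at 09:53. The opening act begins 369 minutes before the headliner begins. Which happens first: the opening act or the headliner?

the opening act

The headliner ends at 09:53 + 309 min = 15:02.
The meet-and-greet ends at 15:02 + 195 min = 18:17.
The encore ends at 18:17 − 310 min = 13:07.
The headliner starts at 13:07 + 110 min = 14:57.
The opening act starts at 14:57 − 369 min = 08:48.
The opening act starts at 08:48 and the headliner starts at 14:57, so the opening act is first.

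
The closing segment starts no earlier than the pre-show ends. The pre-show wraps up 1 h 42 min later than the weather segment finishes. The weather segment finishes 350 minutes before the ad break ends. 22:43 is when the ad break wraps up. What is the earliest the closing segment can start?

18:35

The weather segment ends at 22:43 − 350 min = 16:53.
The pre-show ends at 16:53 + 102 min = 18:35.
The closing segment is bounded by the pre-show, so the earliest it can start is 18:35.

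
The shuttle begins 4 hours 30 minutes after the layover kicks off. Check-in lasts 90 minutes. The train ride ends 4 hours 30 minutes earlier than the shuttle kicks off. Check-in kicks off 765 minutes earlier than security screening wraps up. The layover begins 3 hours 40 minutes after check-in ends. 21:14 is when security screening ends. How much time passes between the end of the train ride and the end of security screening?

Check-in starts at 21:14 − 765 min = 08:29.
Check-in ends at 08:29 + 90 min = 09:59.
The layover starts at 09:59 + 220 min = 13:39.
The shuttle starts at 13:39 + 270 min = 18:09.
The train ride ends at 18:09 − 270 min = 13:39.
From 13:39 to 21:14 is 7 hours 35 minutes.

7 hours 35 minutes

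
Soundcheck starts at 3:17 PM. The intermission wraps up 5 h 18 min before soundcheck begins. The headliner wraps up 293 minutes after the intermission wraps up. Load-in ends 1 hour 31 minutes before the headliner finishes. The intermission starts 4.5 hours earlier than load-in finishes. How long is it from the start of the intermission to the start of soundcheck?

6 h 26 min

The intermission ends at 3:17 PM − 318 min = 9:59 AM.
The headliner ends at 9:59 AM + 293 min = 2:52 PM.
Load-in ends at 2:52 PM − 91 min = 1:21 PM.
The intermission starts at 1:21 PM − 270 min = 8:51 AM.
From 8:51 AM to 3:17 PM is 6 h 26 min.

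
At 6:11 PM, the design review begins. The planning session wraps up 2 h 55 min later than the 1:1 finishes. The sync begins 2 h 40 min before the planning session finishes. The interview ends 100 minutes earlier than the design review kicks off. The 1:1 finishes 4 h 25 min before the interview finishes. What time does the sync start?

The interview ends at 6:11 PM − 100 min = 4:31 PM.
The 1:1 ends at 4:31 PM − 265 min = 12:06 PM.
The planning session ends at 12:06 PM + 175 min = 3:01 PM.
The sync starts at 3:01 PM − 160 min = 12:21 PM.

12:21 PM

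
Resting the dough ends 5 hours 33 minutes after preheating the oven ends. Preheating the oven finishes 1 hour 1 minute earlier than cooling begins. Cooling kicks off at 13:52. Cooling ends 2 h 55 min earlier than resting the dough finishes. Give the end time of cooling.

Preheating the oven ends at 13:52 − 61 min = 12:51.
Resting the dough ends at 12:51 + 333 min = 18:24.
Cooling ends at 18:24 − 175 min = 15:29.

15:29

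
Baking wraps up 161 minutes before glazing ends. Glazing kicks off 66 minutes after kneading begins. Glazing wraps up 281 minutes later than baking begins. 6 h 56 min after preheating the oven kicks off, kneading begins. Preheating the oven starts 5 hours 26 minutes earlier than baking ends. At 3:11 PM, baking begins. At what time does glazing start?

7:47 PM

Glazing ends at 3:11 PM + 281 min = 7:52 PM.
Baking ends at 7:52 PM − 161 min = 5:11 PM.
Preheating the oven starts at 5:11 PM − 326 min = 11:45 AM.
Kneading starts at 11:45 AM + 416 min = 6:41 PM.
Glazing starts at 6:41 PM + 66 min = 7:47 PM.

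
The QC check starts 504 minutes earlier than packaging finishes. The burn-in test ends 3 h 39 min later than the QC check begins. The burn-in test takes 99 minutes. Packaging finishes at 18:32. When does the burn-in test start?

The QC check starts at 18:32 − 504 min = 10:08.
The burn-in test ends at 10:08 + 219 min = 13:47.
The burn-in test starts at 13:47 − 99 min = 12:08.

12:08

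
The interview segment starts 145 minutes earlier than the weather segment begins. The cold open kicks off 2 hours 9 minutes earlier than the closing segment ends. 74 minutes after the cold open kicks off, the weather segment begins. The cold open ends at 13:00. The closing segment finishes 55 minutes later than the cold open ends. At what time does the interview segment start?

10:35

The closing segment ends at 13:00 + 55 min = 13:55.
The cold open starts at 13:55 − 129 min = 11:46.
The weather segment starts at 11:46 + 74 min = 13:00.
The interview segment starts at 13:00 − 145 min = 10:35.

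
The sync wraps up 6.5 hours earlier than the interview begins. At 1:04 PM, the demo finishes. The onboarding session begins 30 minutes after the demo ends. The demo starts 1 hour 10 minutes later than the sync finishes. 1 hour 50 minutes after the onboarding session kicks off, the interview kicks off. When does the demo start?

The onboarding session starts at 1:04 PM + 30 min = 1:34 PM.
The interview starts at 1:34 PM + 110 min = 3:24 PM.
The sync ends at 3:24 PM − 390 min = 8:54 AM.
The demo starts at 8:54 AM + 70 min = 10:04 AM.

10:04 AM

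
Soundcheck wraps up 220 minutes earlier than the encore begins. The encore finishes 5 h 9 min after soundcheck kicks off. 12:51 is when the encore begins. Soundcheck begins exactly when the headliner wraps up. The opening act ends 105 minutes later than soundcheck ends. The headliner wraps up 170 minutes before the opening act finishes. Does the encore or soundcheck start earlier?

Soundcheck ends at 12:51 − 220 min = 09:11.
The opening act ends at 09:11 + 105 min = 10:56.
The headliner ends at 10:56 − 170 min = 08:06.
So soundcheck starts at 08:06.
The encore starts at 12:51 and soundcheck starts at 08:06, so soundcheck is first.

soundcheck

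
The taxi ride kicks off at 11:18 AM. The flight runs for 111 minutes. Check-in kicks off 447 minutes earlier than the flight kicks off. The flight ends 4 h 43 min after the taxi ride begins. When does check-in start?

The flight ends at 11:18 AM + 283 min = 4:01 PM.
The flight starts at 4:01 PM − 111 min = 2:10 PM.
Check-in starts at 2:10 PM − 447 min = 6:43 AM.

6:43 AM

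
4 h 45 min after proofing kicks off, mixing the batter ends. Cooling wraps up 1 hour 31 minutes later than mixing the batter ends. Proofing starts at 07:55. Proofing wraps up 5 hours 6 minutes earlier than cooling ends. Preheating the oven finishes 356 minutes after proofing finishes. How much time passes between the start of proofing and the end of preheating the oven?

Mixing the batter ends at 07:55 + 285 min = 12:40.
Cooling ends at 12:40 + 91 min = 14:11.
Proofing ends at 14:11 − 306 min = 09:05.
Preheating the oven ends at 09:05 + 356 min = 15:01.
From 07:55 to 15:01 is 7 h 6 min.

7 h 6 min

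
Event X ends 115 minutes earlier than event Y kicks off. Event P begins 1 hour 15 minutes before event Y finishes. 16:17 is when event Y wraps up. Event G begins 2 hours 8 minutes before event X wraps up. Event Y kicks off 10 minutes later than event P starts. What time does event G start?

Event P starts at 16:17 − 75 min = 15:02.
Event Y starts at 15:02 + 10 min = 15:12.
Event X ends at 15:12 − 115 min = 13:17.
Event G starts at 13:17 − 128 min = 11:09.

11:09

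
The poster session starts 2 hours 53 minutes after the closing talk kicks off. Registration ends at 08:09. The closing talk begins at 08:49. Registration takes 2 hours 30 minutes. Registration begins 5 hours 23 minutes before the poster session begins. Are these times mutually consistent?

No

The poster session starts at 08:49 + 173 min = 11:42.
Registration starts at 11:42 − 323 min = 06:19.
Registration ends at 06:19 + 150 min = 08:49.
But registration is also said to end at 08:09 — a 40-minute conflict.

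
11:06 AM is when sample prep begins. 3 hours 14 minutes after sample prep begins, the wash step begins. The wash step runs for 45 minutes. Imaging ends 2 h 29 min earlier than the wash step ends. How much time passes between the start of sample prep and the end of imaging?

The wash step starts at 11:06 AM + 194 min = 2:20 PM.
The wash step ends at 2:20 PM + 45 min = 3:05 PM.
Imaging ends at 3:05 PM − 149 min = 12:36 PM.
From 11:06 AM to 12:36 PM is 90 minutes.

90 minutes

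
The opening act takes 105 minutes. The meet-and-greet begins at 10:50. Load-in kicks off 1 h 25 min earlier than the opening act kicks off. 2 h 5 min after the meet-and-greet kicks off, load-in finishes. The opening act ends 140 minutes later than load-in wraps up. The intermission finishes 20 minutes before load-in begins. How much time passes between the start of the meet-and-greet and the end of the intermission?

Load-in ends at 10:50 + 125 min = 12:55.
The opening act ends at 12:55 + 140 min = 15:15.
The opening act starts at 15:15 − 105 min = 13:30.
Load-in starts at 13:30 − 85 min = 12:05.
The intermission ends at 12:05 − 20 min = 11:45.
From 10:50 to 11:45 is 55 minutes.

55 minutes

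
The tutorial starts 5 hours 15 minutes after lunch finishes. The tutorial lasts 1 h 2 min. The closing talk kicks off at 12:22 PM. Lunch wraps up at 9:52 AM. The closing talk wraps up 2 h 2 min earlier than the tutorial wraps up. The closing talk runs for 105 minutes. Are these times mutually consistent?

Yes

The tutorial starts at 9:52 AM + 315 min = 3:07 PM.
The tutorial ends at 3:07 PM + 62 min = 4:09 PM.
The closing talk ends at 4:09 PM − 122 min = 2:07 PM.
The closing talk starts at 2:07 PM − 105 min = 12:22 PM.
That matches the stated 12:22 PM, so the schedule is consistent.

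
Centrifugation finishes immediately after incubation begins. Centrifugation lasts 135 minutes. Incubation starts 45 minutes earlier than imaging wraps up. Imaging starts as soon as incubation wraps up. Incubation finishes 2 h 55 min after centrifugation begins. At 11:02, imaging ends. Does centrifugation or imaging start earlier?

Incubation starts at 11:02 − 45 min = 10:17.
So centrifugation ends at 10:17.
Centrifugation starts at 10:17 − 135 min = 08:02.
Incubation ends at 08:02 + 175 min = 10:57.
So imaging starts at 10:57.
Centrifugation starts at 08:02 and imaging starts at 10:57, so centrifugation is first.

centrifugation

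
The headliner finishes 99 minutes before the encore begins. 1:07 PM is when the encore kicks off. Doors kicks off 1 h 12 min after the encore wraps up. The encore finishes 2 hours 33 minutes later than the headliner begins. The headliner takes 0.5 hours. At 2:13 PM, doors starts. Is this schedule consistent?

The headliner ends at 1:07 PM − 99 min = 11:28 AM.
The headliner starts at 11:28 AM − 30 min = 10:58 AM.
The encore ends at 10:58 AM + 153 min = 1:31 PM.
Doors starts at 1:31 PM + 72 min = 2:43 PM.
But doors is also said to start at 2:13 PM — a 30-minute conflict.

No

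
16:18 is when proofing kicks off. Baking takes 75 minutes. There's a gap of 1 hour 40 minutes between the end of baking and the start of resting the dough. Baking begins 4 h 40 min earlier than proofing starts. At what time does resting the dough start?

Baking starts at 16:18 − 280 min = 11:38.
Baking ends at 11:38 + 75 min = 12:53.
Resting the dough starts at 12:53 + 100 min = 14:33.

14:33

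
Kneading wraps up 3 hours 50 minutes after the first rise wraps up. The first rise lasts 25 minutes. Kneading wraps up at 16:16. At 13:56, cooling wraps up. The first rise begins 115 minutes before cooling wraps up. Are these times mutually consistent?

The first rise starts at 13:56 − 115 min = 12:01.
The first rise ends at 12:01 + 25 min = 12:26.
Kneading ends at 12:26 + 230 min = 16:16.
That matches the stated 16:16, so the schedule is consistent.

Yes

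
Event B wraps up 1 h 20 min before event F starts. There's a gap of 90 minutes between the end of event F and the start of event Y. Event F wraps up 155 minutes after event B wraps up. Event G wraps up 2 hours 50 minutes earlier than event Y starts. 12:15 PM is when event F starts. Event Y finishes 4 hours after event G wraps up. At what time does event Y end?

4:10 PM

Event B ends at 12:15 PM − 80 min = 10:55 AM.
Event F ends at 10:55 AM + 155 min = 1:30 PM.
Event Y starts at 1:30 PM + 90 min = 3:00 PM.
Event G ends at 3:00 PM − 170 min = 12:10 PM.
Event Y ends at 12:10 PM + 240 min = 4:10 PM.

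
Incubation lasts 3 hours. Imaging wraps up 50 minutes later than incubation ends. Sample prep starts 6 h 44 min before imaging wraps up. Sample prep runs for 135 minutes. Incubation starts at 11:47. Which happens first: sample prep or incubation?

Incubation ends at 11:47 + 180 min = 14:47.
Imaging ends at 14:47 + 50 min = 15:37.
Sample prep starts at 15:37 − 404 min = 08:53.
Sample prep starts at 08:53 and incubation starts at 11:47, so sample prep is first.

sample prep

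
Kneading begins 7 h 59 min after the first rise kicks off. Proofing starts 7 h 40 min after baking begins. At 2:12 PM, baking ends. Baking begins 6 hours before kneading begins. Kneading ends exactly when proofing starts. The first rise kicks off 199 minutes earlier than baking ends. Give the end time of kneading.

The first rise starts at 2:12 PM − 199 min = 10:53 AM.
Kneading starts at 10:53 AM + 479 min = 6:52 PM.
Baking starts at 6:52 PM − 360 min = 12:52 PM.
Proofing starts at 12:52 PM + 460 min = 8:32 PM.
So kneading ends at 8:32 PM.

8:32 PM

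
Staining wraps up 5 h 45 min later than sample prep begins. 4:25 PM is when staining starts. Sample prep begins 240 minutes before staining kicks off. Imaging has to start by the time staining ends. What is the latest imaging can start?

Sample prep starts at 4:25 PM − 240 min = 12:25 PM.
Staining ends at 12:25 PM + 345 min = 6:10 PM.
Imaging is bounded by staining, so the latest it can start is 6:10 PM.

6:10 PM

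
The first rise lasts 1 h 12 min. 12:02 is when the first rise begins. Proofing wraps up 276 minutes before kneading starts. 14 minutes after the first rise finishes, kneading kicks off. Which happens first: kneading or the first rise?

the first rise

The first rise ends at 12:02 + 72 min = 13:14.
Kneading starts at 13:14 + 14 min = 13:28.
Kneading starts at 13:28 and the first rise starts at 12:02, so the first rise is first.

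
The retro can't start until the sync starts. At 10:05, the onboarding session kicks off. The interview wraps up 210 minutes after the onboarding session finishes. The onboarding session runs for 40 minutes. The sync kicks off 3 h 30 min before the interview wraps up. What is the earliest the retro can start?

10:45

The onboarding session ends at 10:05 + 40 min = 10:45.
The interview ends at 10:45 + 210 min = 14:15.
The sync starts at 14:15 − 210 min = 10:45.
The retro is bounded by the sync, so the earliest it can start is 10:45.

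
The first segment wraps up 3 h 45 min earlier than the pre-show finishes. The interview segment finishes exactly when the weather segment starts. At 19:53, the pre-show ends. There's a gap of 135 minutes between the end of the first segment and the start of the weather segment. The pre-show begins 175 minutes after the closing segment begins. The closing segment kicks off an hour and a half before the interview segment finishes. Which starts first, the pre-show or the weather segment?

The first segment ends at 19:53 − 225 min = 16:08.
The weather segment starts at 16:08 + 135 min = 18:23.
So the interview segment ends at 18:23.
The closing segment starts at 18:23 − 90 min = 16:53.
The pre-show starts at 16:53 + 175 min = 19:48.
The pre-show starts at 19:48 and the weather segment starts at 18:23, so the weather segment is first.

the weather segment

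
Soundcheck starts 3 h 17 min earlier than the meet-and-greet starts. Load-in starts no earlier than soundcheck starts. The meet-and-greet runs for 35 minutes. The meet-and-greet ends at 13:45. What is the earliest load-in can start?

The meet-and-greet starts at 13:45 − 35 min = 13:10.
Soundcheck starts at 13:10 − 197 min = 09:53.
Load-in is bounded by soundcheck, so the earliest it can start is 09:53.

09:53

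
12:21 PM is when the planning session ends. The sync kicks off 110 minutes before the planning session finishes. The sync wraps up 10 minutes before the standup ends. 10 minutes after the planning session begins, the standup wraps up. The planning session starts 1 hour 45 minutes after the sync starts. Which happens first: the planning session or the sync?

the sync

The sync starts at 12:21 PM − 110 min = 10:31 AM.
The planning session starts at 10:31 AM + 105 min = 12:16 PM.
The planning session starts at 12:16 PM and the sync starts at 10:31 AM, so the sync is first.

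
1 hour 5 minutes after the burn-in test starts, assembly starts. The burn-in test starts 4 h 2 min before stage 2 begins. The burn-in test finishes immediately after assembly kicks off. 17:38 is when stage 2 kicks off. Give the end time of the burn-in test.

14:41

The burn-in test starts at 17:38 − 242 min = 13:36.
Assembly starts at 13:36 + 65 min = 14:41.
So the burn-in test ends at 14:41.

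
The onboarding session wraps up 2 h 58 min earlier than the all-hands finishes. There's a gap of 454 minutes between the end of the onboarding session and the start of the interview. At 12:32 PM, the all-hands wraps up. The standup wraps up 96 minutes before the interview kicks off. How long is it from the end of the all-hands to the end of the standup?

The onboarding session ends at 12:32 PM − 178 min = 9:34 AM.
The interview starts at 9:34 AM + 454 min = 5:08 PM.
The standup ends at 5:08 PM − 96 min = 3:32 PM.
From 12:32 PM to 3:32 PM is 3 hours.

3 hours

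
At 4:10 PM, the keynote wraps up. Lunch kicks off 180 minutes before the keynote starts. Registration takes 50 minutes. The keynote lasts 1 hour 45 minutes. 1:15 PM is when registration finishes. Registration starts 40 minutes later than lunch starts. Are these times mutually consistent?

The keynote starts at 4:10 PM − 105 min = 2:25 PM.
Lunch starts at 2:25 PM − 180 min = 11:25 AM.
Registration starts at 11:25 AM + 40 min = 12:05 PM.
Registration ends at 12:05 PM + 50 min = 12:55 PM.
But registration is also said to end at 1:15 PM — a 20-minute conflict.

No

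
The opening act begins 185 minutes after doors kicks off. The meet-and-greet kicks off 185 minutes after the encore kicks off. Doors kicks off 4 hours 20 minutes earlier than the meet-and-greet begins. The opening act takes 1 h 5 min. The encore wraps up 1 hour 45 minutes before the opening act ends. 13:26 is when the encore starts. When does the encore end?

The meet-and-greet starts at 13:26 + 185 min = 16:31.
Doors starts at 16:31 − 260 min = 12:11.
The opening act starts at 12:11 + 185 min = 15:16.
The opening act ends at 15:16 + 65 min = 16:21.
The encore ends at 16:21 − 105 min = 14:36.

14:36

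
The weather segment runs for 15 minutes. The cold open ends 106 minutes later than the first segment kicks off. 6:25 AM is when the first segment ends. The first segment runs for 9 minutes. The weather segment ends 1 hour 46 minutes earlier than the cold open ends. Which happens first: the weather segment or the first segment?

The first segment starts at 6:25 AM − 9 min = 6:16 AM.
The cold open ends at 6:16 AM + 106 min = 8:02 AM.
The weather segment ends at 8:02 AM − 106 min = 6:16 AM.
The weather segment starts at 6:16 AM − 15 min = 6:01 AM.
The weather segment starts at 6:01 AM and the first segment starts at 6:16 AM, so the weather segment is first.

the weather segment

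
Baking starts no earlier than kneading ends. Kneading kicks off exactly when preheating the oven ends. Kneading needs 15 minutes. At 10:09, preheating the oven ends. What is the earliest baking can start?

Kneading starts at 10:09.
Kneading ends at 10:09 + 15 min = 10:24.
Baking is bounded by kneading, so the earliest it can start is 10:24.

10:24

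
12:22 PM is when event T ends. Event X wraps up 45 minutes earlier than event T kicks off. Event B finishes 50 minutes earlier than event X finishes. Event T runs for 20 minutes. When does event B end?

10:27 AM

Event T starts at 12:22 PM − 20 min = 12:02 PM.
Event X ends at 12:02 PM − 45 min = 11:17 AM.
Event B ends at 11:17 AM − 50 min = 10:27 AM.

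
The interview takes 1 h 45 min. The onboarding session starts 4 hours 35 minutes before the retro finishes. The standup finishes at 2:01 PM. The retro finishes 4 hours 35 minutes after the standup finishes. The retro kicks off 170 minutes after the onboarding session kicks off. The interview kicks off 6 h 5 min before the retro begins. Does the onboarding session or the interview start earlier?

The retro ends at 2:01 PM + 275 min = 6:36 PM.
The onboarding session starts at 6:36 PM − 275 min = 2:01 PM.
The retro starts at 2:01 PM + 170 min = 4:51 PM.
The interview starts at 4:51 PM − 365 min = 10:46 AM.
The onboarding session starts at 2:01 PM and the interview starts at 10:46 AM, so the interview is first.

the interview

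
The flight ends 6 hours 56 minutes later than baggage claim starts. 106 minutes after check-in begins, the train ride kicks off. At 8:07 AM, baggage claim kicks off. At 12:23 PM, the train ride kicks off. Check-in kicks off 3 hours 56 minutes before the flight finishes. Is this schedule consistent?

No

The flight ends at 8:07 AM + 416 min = 3:03 PM.
Check-in starts at 3:03 PM − 236 min = 11:07 AM.
The train ride starts at 11:07 AM + 106 min = 12:53 PM.
But the train ride is also said to start at 12:23 PM — a 30-minute conflict.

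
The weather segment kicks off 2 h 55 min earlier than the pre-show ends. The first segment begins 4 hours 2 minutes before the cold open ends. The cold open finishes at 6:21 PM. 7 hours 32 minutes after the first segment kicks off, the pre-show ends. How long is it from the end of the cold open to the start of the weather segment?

35 minutes

The first segment starts at 6:21 PM − 242 min = 2:19 PM.
The pre-show ends at 2:19 PM + 452 min = 9:51 PM.
The weather segment starts at 9:51 PM − 175 min = 6:56 PM.
From 6:21 PM to 6:56 PM is 35 minutes.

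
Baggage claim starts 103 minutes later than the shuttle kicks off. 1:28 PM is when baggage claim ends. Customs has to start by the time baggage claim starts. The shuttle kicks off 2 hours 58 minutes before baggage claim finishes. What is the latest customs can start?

The shuttle starts at 1:28 PM − 178 min = 10:30 AM.
Baggage claim starts at 10:30 AM + 103 min = 12:13 PM.
Customs is bounded by baggage claim, so the latest it can start is 12:13 PM.

12:13 PM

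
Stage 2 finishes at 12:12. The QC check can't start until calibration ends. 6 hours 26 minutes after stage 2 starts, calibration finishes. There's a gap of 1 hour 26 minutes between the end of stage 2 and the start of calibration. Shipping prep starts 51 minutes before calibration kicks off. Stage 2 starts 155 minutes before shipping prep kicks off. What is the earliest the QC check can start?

16:38

Calibration starts at 12:12 + 86 min = 13:38.
Shipping prep starts at 13:38 − 51 min = 12:47.
Stage 2 starts at 12:47 − 155 min = 10:12.
Calibration ends at 10:12 + 386 min = 16:38.
The QC check is bounded by calibration, so the earliest it can start is 16:38.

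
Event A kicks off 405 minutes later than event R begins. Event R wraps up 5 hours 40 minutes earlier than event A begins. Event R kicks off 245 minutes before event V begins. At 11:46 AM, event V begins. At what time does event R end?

Event R starts at 11:46 AM − 245 min = 7:41 AM.
Event A starts at 7:41 AM + 405 min = 2:26 PM.
Event R ends at 2:26 PM − 340 min = 8:46 AM.

8:46 AM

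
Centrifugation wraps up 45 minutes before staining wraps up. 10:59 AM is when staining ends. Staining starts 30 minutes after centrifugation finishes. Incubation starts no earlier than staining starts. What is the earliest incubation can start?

10:44 AM

Centrifugation ends at 10:59 AM − 45 min = 10:14 AM.
Staining starts at 10:14 AM + 30 min = 10:44 AM.
Incubation is bounded by staining, so the earliest it can start is 10:44 AM.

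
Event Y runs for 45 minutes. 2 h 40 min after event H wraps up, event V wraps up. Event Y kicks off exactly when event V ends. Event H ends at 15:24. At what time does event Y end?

Event V ends at 15:24 + 160 min = 18:04.
So event Y starts at 18:04.
Event Y ends at 18:04 + 45 min = 18:49.

18:49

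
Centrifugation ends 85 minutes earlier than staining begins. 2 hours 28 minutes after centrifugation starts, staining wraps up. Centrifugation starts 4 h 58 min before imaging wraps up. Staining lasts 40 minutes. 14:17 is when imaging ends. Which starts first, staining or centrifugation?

centrifugation

Centrifugation starts at 14:17 − 298 min = 09:19.
Staining ends at 09:19 + 148 min = 11:47.
Staining starts at 11:47 − 40 min = 11:07.
Staining starts at 11:07 and centrifugation starts at 09:19, so centrifugation is first.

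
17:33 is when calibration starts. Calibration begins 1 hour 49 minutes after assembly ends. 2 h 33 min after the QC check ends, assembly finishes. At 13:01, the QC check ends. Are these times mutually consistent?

Assembly ends at 13:01 + 153 min = 15:34.
Calibration starts at 15:34 + 109 min = 17:23.
But calibration is also said to start at 17:33 — a 10-minute conflict.

No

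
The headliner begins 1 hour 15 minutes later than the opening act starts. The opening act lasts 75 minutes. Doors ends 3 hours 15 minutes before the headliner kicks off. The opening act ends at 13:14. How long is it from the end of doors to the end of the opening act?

195 minutes

The opening act starts at 13:14 − 75 min = 11:59.
The headliner starts at 11:59 + 75 min = 13:14.
Doors ends at 13:14 − 195 min = 09:59.
From 09:59 to 13:14 is 195 minutes.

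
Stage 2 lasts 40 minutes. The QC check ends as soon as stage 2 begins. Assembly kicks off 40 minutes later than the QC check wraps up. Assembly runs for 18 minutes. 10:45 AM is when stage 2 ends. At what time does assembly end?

Stage 2 starts at 10:45 AM − 40 min = 10:05 AM.
So the QC check ends at 10:05 AM.
Assembly starts at 10:05 AM + 40 min = 10:45 AM.
Assembly ends at 10:45 AM + 18 min = 11:03 AM.

11:03 AM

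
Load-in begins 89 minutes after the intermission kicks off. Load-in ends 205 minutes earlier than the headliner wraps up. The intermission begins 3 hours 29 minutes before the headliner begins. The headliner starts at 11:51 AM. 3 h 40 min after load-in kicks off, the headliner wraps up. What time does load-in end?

The intermission starts at 11:51 AM − 209 min = 8:22 AM.
Load-in starts at 8:22 AM + 89 min = 9:51 AM.
The headliner ends at 9:51 AM + 220 min = 1:31 PM.
Load-in ends at 1:31 PM − 205 min = 10:06 AM.

10:06 AM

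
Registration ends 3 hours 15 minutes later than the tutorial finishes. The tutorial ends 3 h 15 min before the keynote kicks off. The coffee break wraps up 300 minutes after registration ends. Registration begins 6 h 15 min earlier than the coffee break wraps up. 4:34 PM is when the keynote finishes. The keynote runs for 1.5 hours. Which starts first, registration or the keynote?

registration

The keynote starts at 4:34 PM − 90 min = 3:04 PM.
The tutorial ends at 3:04 PM − 195 min = 11:49 AM.
Registration ends at 11:49 AM + 195 min = 3:04 PM.
The coffee break ends at 3:04 PM + 300 min = 8:04 PM.
Registration starts at 8:04 PM − 375 min = 1:49 PM.
Registration starts at 1:49 PM and the keynote starts at 3:04 PM, so registration is first.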